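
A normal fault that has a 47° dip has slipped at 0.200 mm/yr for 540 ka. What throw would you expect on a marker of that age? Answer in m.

79 m

dip-slip = rate × time = 0.200 mm/yr × 540 ka = 108 m
throw = dip-slip × sin(dip) = 108 × sin(47°) = 79 m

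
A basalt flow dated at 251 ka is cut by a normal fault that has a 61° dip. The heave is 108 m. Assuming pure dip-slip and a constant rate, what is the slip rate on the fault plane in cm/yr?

0.0888 cm/yr

dip-slip = heave / cos(dip) = 108 m / cos(61°) = 222.8 m
rate = 222.8 m / 251 ka = 0.000888 m/yr = 0.0888 cm/yr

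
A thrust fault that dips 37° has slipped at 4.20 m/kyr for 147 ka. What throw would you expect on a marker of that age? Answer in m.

dip-slip = rate × time = 4.20 m/kyr × 147 ka = 617.4 m
throw = dip-slip × sin(dip) = 617.4 × sin(37°) = 372 m

372 m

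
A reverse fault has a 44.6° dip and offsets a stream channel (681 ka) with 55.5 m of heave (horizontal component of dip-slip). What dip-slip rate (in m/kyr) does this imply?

0.114 m/kyr

dip-slip = heave / cos(dip) = 55.5 m / cos(44.6°) = 77.95 m
rate = 77.95 m / 681 ka = 0.000114 m/yr = 0.114 m/kyr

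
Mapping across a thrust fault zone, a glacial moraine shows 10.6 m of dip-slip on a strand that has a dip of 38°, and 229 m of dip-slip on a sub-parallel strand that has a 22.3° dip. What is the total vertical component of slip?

throw_A = 10.6 × sin(38°) = 6.526 m
throw_B = 229 × sin(22.3°) = 86.90 m
total = 6.526 + 86.90 = 93.4 m

93.4 m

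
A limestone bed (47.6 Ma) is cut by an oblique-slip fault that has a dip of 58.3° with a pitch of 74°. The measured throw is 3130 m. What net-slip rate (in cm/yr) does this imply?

dip-slip = throw / sin(dip) = 3130 / sin(58.3°) = 3679 m
net slip = dip-slip / sin(rake) = 3679 / sin(74°) = 3827 m
rate = 3827 m / 47.6 Ma = 0.0000804 m/yr = 0.00804 cm/yr

0.00804 cm/yr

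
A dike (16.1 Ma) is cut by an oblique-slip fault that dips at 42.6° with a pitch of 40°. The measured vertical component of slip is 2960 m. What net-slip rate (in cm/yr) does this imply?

0.0423 cm/yr

dip-slip = throw / sin(dip) = 2960 / sin(42.6°) = 4373 m
net slip = dip-slip / sin(rake) = 4373 / sin(40°) = 6803 m
rate = 6803 m / 16.1 Ma = 0.000423 m/yr = 0.0423 cm/yr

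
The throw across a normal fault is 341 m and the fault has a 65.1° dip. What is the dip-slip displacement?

376 m

dip-slip = throw / sin(dip) = 341 / sin(65.1°) = 376 m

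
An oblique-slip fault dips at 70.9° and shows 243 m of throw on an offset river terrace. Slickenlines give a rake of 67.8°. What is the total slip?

278 m

dip-slip = throw / sin(dip) = 243 / sin(70.9°) = 257.2 m
net slip = dip-slip / sin(rake) = 257.2 / sin(67.8°) = 278 m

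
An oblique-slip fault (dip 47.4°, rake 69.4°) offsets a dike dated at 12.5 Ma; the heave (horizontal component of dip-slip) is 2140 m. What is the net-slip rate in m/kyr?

dip-slip = heave / cos(dip) = 2140 / cos(47.4°) = 3162 m
net slip = dip-slip / sin(rake) = 3162 / sin(69.4°) = 3378 m
rate = 3378 m / 12.5 Ma = 0.000270 m/yr = 0.270 m/kyr

0.270 m/kyr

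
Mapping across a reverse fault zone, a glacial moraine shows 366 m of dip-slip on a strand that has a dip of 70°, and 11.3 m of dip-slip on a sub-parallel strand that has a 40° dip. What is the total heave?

heave_A = 366 × cos(70°) = 125.2 m
heave_B = 11.3 × cos(40°) = 8.656 m
total = 125.2 + 8.656 = 134 m

134 m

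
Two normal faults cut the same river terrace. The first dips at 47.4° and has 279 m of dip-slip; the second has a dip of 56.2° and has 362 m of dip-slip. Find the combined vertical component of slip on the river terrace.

throw_A = 279 × sin(47.4°) = 205.4 m
throw_B = 362 × sin(56.2°) = 300.8 m
total = 205.4 + 300.8 = 506 m

506 m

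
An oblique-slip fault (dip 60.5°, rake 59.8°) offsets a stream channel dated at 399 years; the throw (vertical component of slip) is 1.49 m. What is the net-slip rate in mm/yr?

4.96 mm/yr

dip-slip = throw / sin(dip) = 1.49 / sin(60.5°) = 1.712 m
net slip = dip-slip / sin(rake) = 1.712 / sin(59.8°) = 1.981 m
rate = 1.981 m / 399 years = 0.00496 m/yr = 4.96 mm/yr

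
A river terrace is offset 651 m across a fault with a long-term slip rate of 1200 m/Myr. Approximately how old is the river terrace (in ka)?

age = offset / rate = 651 m / (1200 m/Myr) = 542000 yr = 542 ka

542 ka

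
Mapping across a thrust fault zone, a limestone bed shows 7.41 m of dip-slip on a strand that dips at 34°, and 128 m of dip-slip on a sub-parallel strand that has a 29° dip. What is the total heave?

118 m

heave_A = 7.41 × cos(34°) = 6.143 m
heave_B = 128 × cos(29°) = 112 m
total = 6.143 + 112 = 118 m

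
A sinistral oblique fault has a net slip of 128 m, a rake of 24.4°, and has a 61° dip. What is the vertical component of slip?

46.2 m

dip-slip = net slip × sin(rake) = 128 m × sin(24.4°) = 52.88 m
throw = dip-slip × sin(dip) = 52.88 × sin(61°) = 46.2 m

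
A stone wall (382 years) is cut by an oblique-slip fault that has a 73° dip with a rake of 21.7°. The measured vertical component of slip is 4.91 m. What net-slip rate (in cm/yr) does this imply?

dip-slip = throw / sin(dip) = 4.91 / sin(73°) = 5.134 m
net slip = dip-slip / sin(rake) = 5.134 / sin(21.7°) = 13.89 m
rate = 13.89 m / 382 years = 0.0364 m/yr = 3.64 cm/yr

3.64 cm/yr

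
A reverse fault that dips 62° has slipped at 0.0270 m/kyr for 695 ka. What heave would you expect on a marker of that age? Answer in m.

8.81 m

dip-slip = rate × time = 0.0270 m/kyr × 695 ka = 18.77 m
heave = dip-slip × cos(dip) = 18.77 × cos(62°) = 8.81 m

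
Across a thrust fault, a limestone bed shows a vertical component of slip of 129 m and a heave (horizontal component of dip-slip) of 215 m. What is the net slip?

net slip = √(throw² + heave²) = √(129² + 215²) = 251 m

251 m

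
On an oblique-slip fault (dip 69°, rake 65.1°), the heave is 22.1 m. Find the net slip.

68 m

dip-slip = heave / cos(dip) = 22.1 / cos(69°) = 61.67 m
net slip = dip-slip / sin(rake) = 61.67 / sin(65.1°) = 68 m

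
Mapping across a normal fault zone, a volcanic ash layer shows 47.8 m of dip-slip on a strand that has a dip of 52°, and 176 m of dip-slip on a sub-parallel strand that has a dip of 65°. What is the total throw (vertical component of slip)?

197 m

throw_A = 47.8 × sin(52°) = 37.67 m
throw_B = 176 × sin(65°) = 159.5 m
total = 37.67 + 159.5 = 197 m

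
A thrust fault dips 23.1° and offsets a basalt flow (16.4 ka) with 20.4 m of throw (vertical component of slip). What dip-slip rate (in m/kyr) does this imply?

dip-slip = throw / sin(dip) = 20.4 m / sin(23.1°) = 52 m
rate = 52 m / 16.4 ka = 0.00317 m/yr = 3.17 m/kyr

3.17 m/kyr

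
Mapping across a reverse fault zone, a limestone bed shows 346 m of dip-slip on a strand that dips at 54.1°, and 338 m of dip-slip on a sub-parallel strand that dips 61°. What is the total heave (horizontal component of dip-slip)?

367 m

heave_A = 346 × cos(54.1°) = 202.9 m
heave_B = 338 × cos(61°) = 163.9 m
total = 202.9 + 163.9 = 367 m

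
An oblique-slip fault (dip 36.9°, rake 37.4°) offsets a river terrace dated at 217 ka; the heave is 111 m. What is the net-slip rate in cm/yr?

0.105 cm/yr

dip-slip = heave / cos(dip) = 111 / cos(36.9°) = 138.8 m
net slip = dip-slip / sin(rake) = 138.8 / sin(37.4°) = 228.5 m
rate = 228.5 m / 217 ka = 0.00105 m/yr = 0.105 cm/yr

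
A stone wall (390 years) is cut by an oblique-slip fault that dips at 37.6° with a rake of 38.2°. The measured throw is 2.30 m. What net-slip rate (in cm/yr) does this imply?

dip-slip = throw / sin(dip) = 2.30 / sin(37.6°) = 3.770 m
net slip = dip-slip / sin(rake) = 3.770 / sin(38.2°) = 6.096 m
rate = 6.096 m / 390 years = 0.0156 m/yr = 1.56 cm/yr

1.56 cm/yr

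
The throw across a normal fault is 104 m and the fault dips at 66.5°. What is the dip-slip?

113 m

dip-slip = throw / sin(dip) = 104 / sin(66.5°) = 113 m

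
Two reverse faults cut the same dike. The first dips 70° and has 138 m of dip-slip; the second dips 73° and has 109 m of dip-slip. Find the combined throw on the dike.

234 m

throw_A = 138 × sin(70°) = 129.7 m
throw_B = 109 × sin(73°) = 104.2 m
total = 129.7 + 104.2 = 234 m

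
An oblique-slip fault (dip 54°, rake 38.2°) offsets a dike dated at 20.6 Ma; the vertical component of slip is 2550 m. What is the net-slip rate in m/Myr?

247 m/Myr

dip-slip = throw / sin(dip) = 2550 / sin(54°) = 3152 m
net slip = dip-slip / sin(rake) = 3152 / sin(38.2°) = 5097 m
rate = 5097 m / 20.6 Ma = 0.000247 m/yr = 247 m/Myr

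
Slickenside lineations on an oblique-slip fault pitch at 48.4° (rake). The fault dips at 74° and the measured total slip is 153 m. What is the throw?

dip-slip = net slip × sin(rake) = 153 m × sin(48.4°) = 114.4 m
throw = dip-slip × sin(dip) = 114.4 × sin(74°) = 110 m

110 m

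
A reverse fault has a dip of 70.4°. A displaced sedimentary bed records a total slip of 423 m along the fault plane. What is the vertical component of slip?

throw = dip-slip × sin(dip) = 423 m × sin(70.4°) = 398 m

398 m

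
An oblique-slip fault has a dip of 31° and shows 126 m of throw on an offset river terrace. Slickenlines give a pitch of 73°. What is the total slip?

dip-slip = throw / sin(dip) = 126 / sin(31°) = 244.6 m
net slip = dip-slip / sin(rake) = 244.6 / sin(73°) = 256 m

256 m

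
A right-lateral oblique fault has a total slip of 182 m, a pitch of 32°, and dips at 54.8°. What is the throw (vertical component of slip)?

dip-slip = net slip × sin(rake) = 182 m × sin(32°) = 96.45 m
throw = dip-slip × sin(dip) = 96.45 × sin(54.8°) = 78.8 m

78.8 m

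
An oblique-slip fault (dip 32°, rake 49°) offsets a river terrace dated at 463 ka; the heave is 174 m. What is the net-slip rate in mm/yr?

dip-slip = heave / cos(dip) = 174 / cos(32°) = 205.2 m
net slip = dip-slip / sin(rake) = 205.2 / sin(49°) = 271.9 m
rate = 271.9 m / 463 ka = 0.000587 m/yr = 0.587 mm/yr

0.587 mm/yr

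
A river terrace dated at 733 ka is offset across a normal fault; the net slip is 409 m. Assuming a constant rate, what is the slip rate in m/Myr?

rate = 409 m / 733 ka = 0.000558 m/yr = 558 m/Myr

558 m/Myr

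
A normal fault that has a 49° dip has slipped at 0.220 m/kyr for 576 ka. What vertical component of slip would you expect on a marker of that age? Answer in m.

dip-slip = rate × time = 0.220 m/kyr × 576 ka = 126.7 m
throw = dip-slip × sin(dip) = 126.7 × sin(49°) = 95.6 m

95.6 m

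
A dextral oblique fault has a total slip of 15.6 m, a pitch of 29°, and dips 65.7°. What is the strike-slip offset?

strike-slip = net slip × cos(rake) = 15.6 m × cos(29°) = 13.6 m

13.6 m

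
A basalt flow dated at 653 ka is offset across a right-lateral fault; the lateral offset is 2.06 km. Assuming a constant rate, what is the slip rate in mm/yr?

3.15 mm/yr

rate = 2.06 km / 653 ka = 0.00315 m/yr = 3.15 mm/yr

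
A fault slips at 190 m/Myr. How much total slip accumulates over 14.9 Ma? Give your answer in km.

slip = rate × time = 190 m/Myr × 14.9 Ma = 2830 m = 2.83 km

2.83 km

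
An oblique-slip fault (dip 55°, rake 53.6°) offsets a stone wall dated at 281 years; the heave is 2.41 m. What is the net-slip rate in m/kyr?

18.6 m/kyr

dip-slip = heave / cos(dip) = 2.41 / cos(55°) = 4.202 m
net slip = dip-slip / sin(rake) = 4.202 / sin(53.6°) = 5.220 m
rate = 5.220 m / 281 years = 0.0186 m/yr = 18.6 m/kyr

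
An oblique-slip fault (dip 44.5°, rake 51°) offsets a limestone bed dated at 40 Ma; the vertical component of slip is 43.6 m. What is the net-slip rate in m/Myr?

dip-slip = throw / sin(dip) = 43.6 / sin(44.5°) = 62.20 m
net slip = dip-slip / sin(rake) = 62.20 / sin(51°) = 80.04 m
rate = 80.04 m / 40 Ma = 0.00000200 m/yr = 2 m/Myr

2 m/Myr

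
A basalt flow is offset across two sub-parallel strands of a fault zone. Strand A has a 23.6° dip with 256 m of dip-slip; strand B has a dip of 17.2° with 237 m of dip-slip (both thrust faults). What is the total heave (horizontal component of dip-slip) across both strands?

heave_A = 256 × cos(23.6°) = 234.6 m
heave_B = 237 × cos(17.2°) = 226.4 m
total = 234.6 + 226.4 = 461 m

461 m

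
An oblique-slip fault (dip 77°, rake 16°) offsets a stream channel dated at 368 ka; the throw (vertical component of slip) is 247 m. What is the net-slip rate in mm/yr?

dip-slip = throw / sin(dip) = 247 / sin(77°) = 253.5 m
net slip = dip-slip / sin(rake) = 253.5 / sin(16°) = 919.7 m
rate = 919.7 m / 368 ka = 0.00250 m/yr = 2.50 mm/yr

2.50 mm/yr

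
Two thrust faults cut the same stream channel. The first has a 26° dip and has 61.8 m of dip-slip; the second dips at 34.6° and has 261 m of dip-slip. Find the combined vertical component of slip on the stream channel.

175 m

throw_A = 61.8 × sin(26°) = 27.09 m
throw_B = 261 × sin(34.6°) = 148.2 m
total = 27.09 + 148.2 = 175 m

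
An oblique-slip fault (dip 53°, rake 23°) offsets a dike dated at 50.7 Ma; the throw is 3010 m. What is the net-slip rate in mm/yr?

0.190 mm/yr

dip-slip = throw / sin(dip) = 3010 / sin(53°) = 3769 m
net slip = dip-slip / sin(rake) = 3769 / sin(23°) = 9646 m
rate = 9646 m / 50.7 Ma = 0.000190 m/yr = 0.190 mm/yr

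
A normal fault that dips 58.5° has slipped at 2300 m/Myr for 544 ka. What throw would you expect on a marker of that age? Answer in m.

1070 m

dip-slip = rate × time = 2300 m/Myr × 544 ka = 1251 m
throw = dip-slip × sin(dip) = 1251 × sin(58.5°) = 1070 m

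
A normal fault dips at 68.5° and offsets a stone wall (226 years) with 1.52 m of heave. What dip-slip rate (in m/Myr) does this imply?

dip-slip = heave / cos(dip) = 1.52 m / cos(68.5°) = 4.147 m
rate = 4.147 m / 226 years = 0.0184 m/yr = 18400 m/Myr

18400 m/Myr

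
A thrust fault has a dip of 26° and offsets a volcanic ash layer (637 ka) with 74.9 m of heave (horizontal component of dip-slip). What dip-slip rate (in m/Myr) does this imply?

131 m/Myr

dip-slip = heave / cos(dip) = 74.9 m / cos(26°) = 83.33 m
rate = 83.33 m / 637 ka = 0.000131 m/yr = 131 m/Myr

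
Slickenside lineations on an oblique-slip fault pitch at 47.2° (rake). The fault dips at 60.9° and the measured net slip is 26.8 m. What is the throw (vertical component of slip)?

17.2 m

dip-slip = net slip × sin(rake) = 26.8 m × sin(47.2°) = 19.66 m
throw = dip-slip × sin(dip) = 19.66 × sin(60.9°) = 17.2 m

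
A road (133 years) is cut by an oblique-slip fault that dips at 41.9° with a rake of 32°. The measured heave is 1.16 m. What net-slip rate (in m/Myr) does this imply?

dip-slip = heave / cos(dip) = 1.16 / cos(41.9°) = 1.558 m
net slip = dip-slip / sin(rake) = 1.558 / sin(32°) = 2.941 m
rate = 2.941 m / 133 years = 0.0221 m/yr = 22100 m/Myr

22100 m/Myr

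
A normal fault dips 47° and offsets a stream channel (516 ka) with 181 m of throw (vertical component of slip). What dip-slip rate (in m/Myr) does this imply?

dip-slip = throw / sin(dip) = 181 m / sin(47°) = 247.5 m
rate = 247.5 m / 516 ka = 0.000480 m/yr = 480 m/Myr

480 m/Myr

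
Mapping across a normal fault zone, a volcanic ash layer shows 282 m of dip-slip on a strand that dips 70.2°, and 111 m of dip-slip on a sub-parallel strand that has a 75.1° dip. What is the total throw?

373 m

throw_A = 282 × sin(70.2°) = 265.3 m
throw_B = 111 × sin(75.1°) = 107.3 m
total = 265.3 + 107.3 = 373 m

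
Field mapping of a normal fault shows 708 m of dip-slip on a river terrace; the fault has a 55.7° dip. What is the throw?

throw = dip-slip × sin(dip) = 708 m × sin(55.7°) = 585 m

585 m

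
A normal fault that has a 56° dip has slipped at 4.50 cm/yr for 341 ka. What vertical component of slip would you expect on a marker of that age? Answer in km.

12.7 km

dip-slip = rate × time = 4.50 cm/yr × 341 ka = 15340 m
throw = dip-slip × sin(dip) = 15340 × sin(56°) = 12700 m = 12.7 km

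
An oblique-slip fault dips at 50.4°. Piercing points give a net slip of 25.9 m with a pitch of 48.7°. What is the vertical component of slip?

dip-slip = net slip × sin(rake) = 25.9 m × sin(48.7°) = 19.46 m
throw = dip-slip × sin(dip) = 19.46 × sin(50.4°) = 15 m

15 m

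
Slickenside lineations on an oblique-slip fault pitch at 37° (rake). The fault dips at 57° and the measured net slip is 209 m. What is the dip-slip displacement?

126 m

dip-slip = net slip × sin(rake) = 209 m × sin(37°) = 126 m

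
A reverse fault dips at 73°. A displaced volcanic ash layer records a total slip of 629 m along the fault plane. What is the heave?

heave = dip-slip × cos(dip) = 629 m × cos(73°) = 184 m

184 m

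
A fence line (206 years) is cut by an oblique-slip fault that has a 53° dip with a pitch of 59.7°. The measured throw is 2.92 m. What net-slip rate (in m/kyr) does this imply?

20.6 m/kyr

dip-slip = throw / sin(dip) = 2.92 / sin(53°) = 3.656 m
net slip = dip-slip / sin(rake) = 3.656 / sin(59.7°) = 4.235 m
rate = 4.235 m / 206 years = 0.0206 m/yr = 20.6 m/kyr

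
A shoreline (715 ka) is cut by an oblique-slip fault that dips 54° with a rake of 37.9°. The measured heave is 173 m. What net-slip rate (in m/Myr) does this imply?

dip-slip = heave / cos(dip) = 173 / cos(54°) = 294.3 m
net slip = dip-slip / sin(rake) = 294.3 / sin(37.9°) = 479.1 m
rate = 479.1 m / 715 ka = 0.000670 m/yr = 670 m/Myr

670 m/Myr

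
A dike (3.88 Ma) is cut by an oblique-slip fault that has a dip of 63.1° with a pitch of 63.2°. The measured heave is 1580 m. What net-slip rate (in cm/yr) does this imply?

dip-slip = heave / cos(dip) = 1580 / cos(63.1°) = 3492 m
net slip = dip-slip / sin(rake) = 3492 / sin(63.2°) = 3912 m
rate = 3912 m / 3.88 Ma = 0.00101 m/yr = 0.101 cm/yr

0.101 cm/yr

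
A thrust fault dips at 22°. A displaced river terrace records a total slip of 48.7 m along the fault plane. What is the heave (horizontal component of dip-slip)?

45.2 m

heave = dip-slip × cos(dip) = 48.7 m × cos(22°) = 45.2 m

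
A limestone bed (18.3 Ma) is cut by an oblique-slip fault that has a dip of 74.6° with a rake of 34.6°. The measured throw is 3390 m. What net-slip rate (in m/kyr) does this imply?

0.338 m/kyr

dip-slip = throw / sin(dip) = 3390 / sin(74.6°) = 3516 m
net slip = dip-slip / sin(rake) = 3516 / sin(34.6°) = 6192 m
rate = 6192 m / 18.3 Ma = 0.000338 m/yr = 0.338 m/kyr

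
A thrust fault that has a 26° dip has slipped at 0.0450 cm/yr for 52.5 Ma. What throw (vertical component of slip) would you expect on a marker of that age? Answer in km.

dip-slip = rate × time = 0.0450 cm/yr × 52.5 Ma = 23620 m
throw = dip-slip × sin(dip) = 23620 × sin(26°) = 10400 m = 10.4 km

10.4 km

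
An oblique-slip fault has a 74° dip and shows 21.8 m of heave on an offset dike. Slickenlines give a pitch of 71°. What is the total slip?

83.6 m

dip-slip = heave / cos(dip) = 21.8 / cos(74°) = 79.09 m
net slip = dip-slip / sin(rake) = 79.09 / sin(71°) = 83.6 m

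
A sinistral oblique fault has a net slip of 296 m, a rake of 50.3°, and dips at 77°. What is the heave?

51.2 m

dip-slip = net slip × sin(rake) = 296 m × sin(50.3°) = 227.7 m
heave = dip-slip × cos(dip) = 227.7 × cos(77°) = 51.2 m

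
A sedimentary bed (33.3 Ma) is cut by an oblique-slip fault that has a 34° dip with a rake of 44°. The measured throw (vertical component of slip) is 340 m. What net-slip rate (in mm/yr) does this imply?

dip-slip = throw / sin(dip) = 340 / sin(34°) = 608 m
net slip = dip-slip / sin(rake) = 608 / sin(44°) = 875.3 m
rate = 875.3 m / 33.3 Ma = 0.0000263 m/yr = 0.0263 mm/yr

0.0263 mm/yr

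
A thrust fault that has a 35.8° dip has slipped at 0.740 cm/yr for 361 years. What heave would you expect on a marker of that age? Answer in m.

2.17 m

dip-slip = rate × time = 0.740 cm/yr × 361 years = 2.671 m
heave = dip-slip × cos(dip) = 2.671 × cos(35.8°) = 2.17 m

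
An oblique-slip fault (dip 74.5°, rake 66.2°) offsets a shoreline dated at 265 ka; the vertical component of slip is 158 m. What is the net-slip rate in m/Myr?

676 m/Myr

dip-slip = throw / sin(dip) = 158 / sin(74.5°) = 164 m
net slip = dip-slip / sin(rake) = 164 / sin(66.2°) = 179.2 m
rate = 179.2 m / 265 ka = 0.000676 m/yr = 676 m/Myr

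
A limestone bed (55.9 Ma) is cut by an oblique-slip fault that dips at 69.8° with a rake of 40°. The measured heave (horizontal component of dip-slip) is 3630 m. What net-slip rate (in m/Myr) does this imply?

dip-slip = heave / cos(dip) = 3630 / cos(69.8°) = 10510 m
net slip = dip-slip / sin(rake) = 10510 / sin(40°) = 16350 m
rate = 16350 m / 55.9 Ma = 0.000293 m/yr = 293 m/Myr

293 m/Myr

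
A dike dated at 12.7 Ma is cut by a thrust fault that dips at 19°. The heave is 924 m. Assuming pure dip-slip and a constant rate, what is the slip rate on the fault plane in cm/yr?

dip-slip = heave / cos(dip) = 924 m / cos(19°) = 977.2 m
rate = 977.2 m / 12.7 Ma = 0.0000769 m/yr = 0.00769 cm/yr

0.00769 cm/yr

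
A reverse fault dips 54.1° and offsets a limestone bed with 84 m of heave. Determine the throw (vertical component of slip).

throw = heave × tan(dip) = 84 × tan(54.1°) = 116 m

116 m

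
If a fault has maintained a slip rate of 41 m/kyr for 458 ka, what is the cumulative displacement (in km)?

18.8 km

slip = rate × time = 41 m/kyr × 458 ka = 18800 m = 18.8 km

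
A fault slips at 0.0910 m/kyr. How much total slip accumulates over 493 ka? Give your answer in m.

slip = rate × time = 0.0910 m/kyr × 493 ka = 44.9 m

44.9 m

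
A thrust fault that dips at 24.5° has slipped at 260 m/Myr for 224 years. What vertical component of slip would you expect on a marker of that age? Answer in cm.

2.42 cm

dip-slip = rate × time = 260 m/Myr × 224 years = 0.05824 m
throw = dip-slip × sin(dip) = 0.05824 × sin(24.5°) = 0.0242 m = 2.42 cm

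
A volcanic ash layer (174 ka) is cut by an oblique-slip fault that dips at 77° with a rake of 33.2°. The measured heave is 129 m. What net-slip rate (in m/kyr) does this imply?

6.02 m/kyr

dip-slip = heave / cos(dip) = 129 / cos(77°) = 573.5 m
net slip = dip-slip / sin(rake) = 573.5 / sin(33.2°) = 1047 m
rate = 1047 m / 174 ka = 0.00602 m/yr = 6.02 m/kyr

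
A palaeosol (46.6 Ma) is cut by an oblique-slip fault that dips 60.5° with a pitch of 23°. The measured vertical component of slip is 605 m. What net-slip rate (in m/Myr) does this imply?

38.2 m/Myr

dip-slip = throw / sin(dip) = 605 / sin(60.5°) = 695.1 m
net slip = dip-slip / sin(rake) = 695.1 / sin(23°) = 1779 m
rate = 1779 m / 46.6 Ma = 0.0000382 m/yr = 38.2 m/Myr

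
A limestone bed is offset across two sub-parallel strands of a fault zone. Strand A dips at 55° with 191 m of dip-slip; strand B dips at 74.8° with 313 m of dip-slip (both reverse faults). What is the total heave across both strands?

192 m

heave_A = 191 × cos(55°) = 109.6 m
heave_B = 313 × cos(74.8°) = 82.07 m
total = 109.6 + 82.07 = 192 m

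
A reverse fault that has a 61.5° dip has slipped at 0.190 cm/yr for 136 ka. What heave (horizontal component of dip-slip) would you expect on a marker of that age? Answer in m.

dip-slip = rate × time = 0.190 cm/yr × 136 ka = 258.4 m
heave = dip-slip × cos(dip) = 258.4 × cos(61.5°) = 123 m

123 m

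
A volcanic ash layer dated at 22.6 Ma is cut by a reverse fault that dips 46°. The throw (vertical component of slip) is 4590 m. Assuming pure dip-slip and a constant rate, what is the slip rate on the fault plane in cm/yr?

0.0282 cm/yr

dip-slip = throw / sin(dip) = 4590 m / sin(46°) = 6381 m
rate = 6381 m / 22.6 Ma = 0.000282 m/yr = 0.0282 cm/yr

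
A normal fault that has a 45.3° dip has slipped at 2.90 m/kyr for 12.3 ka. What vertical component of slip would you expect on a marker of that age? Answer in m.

dip-slip = rate × time = 2.90 m/kyr × 12.3 ka = 35.67 m
throw = dip-slip × sin(dip) = 35.67 × sin(45.3°) = 25.4 m

25.4 m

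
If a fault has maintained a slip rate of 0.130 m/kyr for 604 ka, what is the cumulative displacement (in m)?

78.5 m

slip = rate × time = 0.130 m/kyr × 604 ka = 78.5 m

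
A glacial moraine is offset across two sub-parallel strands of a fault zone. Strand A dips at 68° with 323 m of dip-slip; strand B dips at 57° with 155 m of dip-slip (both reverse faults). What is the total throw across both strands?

throw_A = 323 × sin(68°) = 299.5 m
throw_B = 155 × sin(57°) = 130 m
total = 299.5 + 130 = 429 m

429 m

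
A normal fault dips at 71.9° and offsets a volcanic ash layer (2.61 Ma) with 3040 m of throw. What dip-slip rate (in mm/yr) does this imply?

dip-slip = throw / sin(dip) = 3040 m / sin(71.9°) = 3198 m
rate = 3198 m / 2.61 Ma = 0.00123 m/yr = 1.23 mm/yr

1.23 mm/yr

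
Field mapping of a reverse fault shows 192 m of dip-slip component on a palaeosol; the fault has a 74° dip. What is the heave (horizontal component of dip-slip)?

52.9 m

heave = dip-slip × cos(dip) = 192 m × cos(74°) = 52.9 m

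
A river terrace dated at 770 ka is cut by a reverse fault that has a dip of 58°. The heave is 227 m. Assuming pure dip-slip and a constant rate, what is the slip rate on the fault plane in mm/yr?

0.556 mm/yr

dip-slip = heave / cos(dip) = 227 m / cos(58°) = 428.4 m
rate = 428.4 m / 770 ka = 0.000556 m/yr = 0.556 mm/yr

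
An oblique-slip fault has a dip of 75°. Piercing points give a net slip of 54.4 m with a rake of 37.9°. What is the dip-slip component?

33.4 m

dip-slip = net slip × sin(rake) = 54.4 m × sin(37.9°) = 33.4 m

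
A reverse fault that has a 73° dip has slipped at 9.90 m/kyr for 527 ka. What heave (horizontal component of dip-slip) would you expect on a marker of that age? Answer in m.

1530 m

dip-slip = rate × time = 9.90 m/kyr × 527 ka = 5217 m
heave = dip-slip × cos(dip) = 5217 × cos(73°) = 1530 m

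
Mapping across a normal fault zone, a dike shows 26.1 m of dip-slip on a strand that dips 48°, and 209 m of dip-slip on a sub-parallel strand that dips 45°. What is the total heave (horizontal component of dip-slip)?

165 m

heave_A = 26.1 × cos(48°) = 17.46 m
heave_B = 209 × cos(45°) = 147.8 m
total = 17.46 + 147.8 = 165 m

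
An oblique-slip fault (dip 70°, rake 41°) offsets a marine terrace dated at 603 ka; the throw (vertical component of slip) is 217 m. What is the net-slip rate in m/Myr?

584 m/Myr

dip-slip = throw / sin(dip) = 217 / sin(70°) = 230.9 m
net slip = dip-slip / sin(rake) = 230.9 / sin(41°) = 352 m
rate = 352 m / 603 ka = 0.000584 m/yr = 584 m/Myr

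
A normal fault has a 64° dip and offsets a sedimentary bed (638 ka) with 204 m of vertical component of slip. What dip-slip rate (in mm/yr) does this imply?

dip-slip = throw / sin(dip) = 204 m / sin(64°) = 227 m
rate = 227 m / 638 ka = 0.000356 m/yr = 0.356 mm/yr

0.356 mm/yr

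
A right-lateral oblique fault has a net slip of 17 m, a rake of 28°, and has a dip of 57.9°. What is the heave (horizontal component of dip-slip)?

dip-slip = net slip × sin(rake) = 17 m × sin(28°) = 7.981 m
heave = dip-slip × cos(dip) = 7.981 × cos(57.9°) = 4.24 m

4.24 m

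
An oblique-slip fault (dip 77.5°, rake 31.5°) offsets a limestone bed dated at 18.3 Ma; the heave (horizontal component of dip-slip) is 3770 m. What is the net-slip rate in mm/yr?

1.82 mm/yr

dip-slip = heave / cos(dip) = 3770 / cos(77.5°) = 17420 m
net slip = dip-slip / sin(rake) = 17420 / sin(31.5°) = 33340 m
rate = 33340 m / 18.3 Ma = 0.00182 m/yr = 1.82 mm/yr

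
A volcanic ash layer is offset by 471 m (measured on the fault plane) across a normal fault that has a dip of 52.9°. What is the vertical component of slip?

throw = dip-slip × sin(dip) = 471 m × sin(52.9°) = 376 m

376 m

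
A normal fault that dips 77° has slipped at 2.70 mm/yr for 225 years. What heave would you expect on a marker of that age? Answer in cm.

13.7 cm

dip-slip = rate × time = 2.70 mm/yr × 225 years = 0.6075 m
heave = dip-slip × cos(dip) = 0.6075 × cos(77°) = 0.137 m = 13.7 cm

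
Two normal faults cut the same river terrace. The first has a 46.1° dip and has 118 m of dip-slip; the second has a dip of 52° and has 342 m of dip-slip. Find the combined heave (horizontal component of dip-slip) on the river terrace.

heave_A = 118 × cos(46.1°) = 81.82 m
heave_B = 342 × cos(52°) = 210.6 m
total = 81.82 + 210.6 = 292 m

292 m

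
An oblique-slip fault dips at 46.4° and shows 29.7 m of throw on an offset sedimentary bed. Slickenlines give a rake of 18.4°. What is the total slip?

130 m

dip-slip = throw / sin(dip) = 29.7 / sin(46.4°) = 41.01 m
net slip = dip-slip / sin(rake) = 41.01 / sin(18.4°) = 130 m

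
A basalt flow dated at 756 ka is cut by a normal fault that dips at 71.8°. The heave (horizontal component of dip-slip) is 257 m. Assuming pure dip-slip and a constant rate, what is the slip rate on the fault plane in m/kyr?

dip-slip = heave / cos(dip) = 257 m / cos(71.8°) = 822.8 m
rate = 822.8 m / 756 ka = 0.00109 m/yr = 1.09 m/kyr

1.09 m/kyr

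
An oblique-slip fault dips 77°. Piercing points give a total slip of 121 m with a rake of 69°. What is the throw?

110 m

dip-slip = net slip × sin(rake) = 121 m × sin(69°) = 113 m
throw = dip-slip × sin(dip) = 113 × sin(77°) = 110 m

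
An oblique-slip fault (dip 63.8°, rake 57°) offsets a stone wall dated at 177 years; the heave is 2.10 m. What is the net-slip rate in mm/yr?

32 mm/yr

dip-slip = heave / cos(dip) = 2.10 / cos(63.8°) = 4.756 m
net slip = dip-slip / sin(rake) = 4.756 / sin(57°) = 5.671 m
rate = 5.671 m / 177 years = 0.0320 m/yr = 32 mm/yr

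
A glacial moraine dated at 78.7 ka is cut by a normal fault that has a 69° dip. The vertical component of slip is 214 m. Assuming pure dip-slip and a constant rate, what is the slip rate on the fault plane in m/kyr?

2.91 m/kyr

dip-slip = throw / sin(dip) = 214 m / sin(69°) = 229.2 m
rate = 229.2 m / 78.7 ka = 0.00291 m/yr = 2.91 m/kyr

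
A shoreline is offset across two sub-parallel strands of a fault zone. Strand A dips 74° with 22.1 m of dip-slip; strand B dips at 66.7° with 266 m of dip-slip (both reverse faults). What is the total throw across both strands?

266 m

throw_A = 22.1 × sin(74°) = 21.24 m
throw_B = 266 × sin(66.7°) = 244.3 m
total = 21.24 + 244.3 = 266 m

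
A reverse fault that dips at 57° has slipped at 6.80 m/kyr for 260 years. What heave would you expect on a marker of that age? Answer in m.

dip-slip = rate × time = 6.80 m/kyr × 260 years = 1.768 m
heave = dip-slip × cos(dip) = 1.768 × cos(57°) = 0.963 m

0.963 m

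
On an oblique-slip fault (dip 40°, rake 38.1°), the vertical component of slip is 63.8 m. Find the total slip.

dip-slip = throw / sin(dip) = 63.8 / sin(40°) = 99.26 m
net slip = dip-slip / sin(rake) = 99.26 / sin(38.1°) = 161 m

161 m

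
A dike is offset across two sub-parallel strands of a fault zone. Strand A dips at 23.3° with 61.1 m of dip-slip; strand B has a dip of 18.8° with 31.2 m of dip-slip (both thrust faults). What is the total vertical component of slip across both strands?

throw_A = 61.1 × sin(23.3°) = 24.17 m
throw_B = 31.2 × sin(18.8°) = 10.05 m
total = 24.17 + 10.05 = 34.2 m

34.2 m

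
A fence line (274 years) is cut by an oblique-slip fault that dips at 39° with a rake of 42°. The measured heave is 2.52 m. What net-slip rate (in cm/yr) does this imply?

dip-slip = heave / cos(dip) = 2.52 / cos(39°) = 3.243 m
net slip = dip-slip / sin(rake) = 3.243 / sin(42°) = 4.846 m
rate = 4.846 m / 274 years = 0.0177 m/yr = 1.77 cm/yr

1.77 cm/yr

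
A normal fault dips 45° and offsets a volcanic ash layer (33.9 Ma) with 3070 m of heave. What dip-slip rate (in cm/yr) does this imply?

dip-slip = heave / cos(dip) = 3070 m / cos(45°) = 4342 m
rate = 4342 m / 33.9 Ma = 0.000128 m/yr = 0.0128 cm/yr

0.0128 cm/yr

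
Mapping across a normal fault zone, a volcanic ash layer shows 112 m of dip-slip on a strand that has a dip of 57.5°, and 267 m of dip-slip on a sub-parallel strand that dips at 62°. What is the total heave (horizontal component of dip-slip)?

186 m

heave_A = 112 × cos(57.5°) = 60.18 m
heave_B = 267 × cos(62°) = 125.3 m
total = 60.18 + 125.3 = 186 m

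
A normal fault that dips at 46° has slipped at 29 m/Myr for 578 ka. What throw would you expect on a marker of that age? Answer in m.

dip-slip = rate × time = 29 m/Myr × 578 ka = 16.76 m
throw = dip-slip × sin(dip) = 16.76 × sin(46°) = 12.1 m

12.1 m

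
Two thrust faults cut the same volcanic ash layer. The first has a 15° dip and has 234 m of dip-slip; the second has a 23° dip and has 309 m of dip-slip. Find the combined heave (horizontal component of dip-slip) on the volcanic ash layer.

heave_A = 234 × cos(15°) = 226 m
heave_B = 309 × cos(23°) = 284.4 m
total = 226 + 284.4 = 510 m

510 m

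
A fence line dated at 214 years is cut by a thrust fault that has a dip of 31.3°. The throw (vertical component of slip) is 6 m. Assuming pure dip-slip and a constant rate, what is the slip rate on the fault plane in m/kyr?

54 m/kyr

dip-slip = throw / sin(dip) = 6 m / sin(31.3°) = 11.55 m
rate = 11.55 m / 214 years = 0.0540 m/yr = 54 m/kyr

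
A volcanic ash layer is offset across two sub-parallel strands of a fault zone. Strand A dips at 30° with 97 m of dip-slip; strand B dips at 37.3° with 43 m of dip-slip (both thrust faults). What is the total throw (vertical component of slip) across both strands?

74.6 m

throw_A = 97 × sin(30°) = 48.50 m
throw_B = 43 × sin(37.3°) = 26.06 m
total = 48.50 + 26.06 = 74.6 m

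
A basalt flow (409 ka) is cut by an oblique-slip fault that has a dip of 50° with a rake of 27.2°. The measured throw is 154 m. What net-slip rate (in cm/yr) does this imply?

0.108 cm/yr

dip-slip = throw / sin(dip) = 154 / sin(50°) = 201 m
net slip = dip-slip / sin(rake) = 201 / sin(27.2°) = 439.8 m
rate = 439.8 m / 409 ka = 0.00108 m/yr = 0.108 cm/yr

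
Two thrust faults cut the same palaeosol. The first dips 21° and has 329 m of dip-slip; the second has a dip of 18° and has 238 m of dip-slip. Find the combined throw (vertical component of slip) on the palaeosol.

throw_A = 329 × sin(21°) = 117.9 m
throw_B = 238 × sin(18°) = 73.55 m
total = 117.9 + 73.55 = 191 m

191 m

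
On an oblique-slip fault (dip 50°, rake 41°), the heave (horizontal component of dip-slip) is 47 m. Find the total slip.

dip-slip = heave / cos(dip) = 47 / cos(50°) = 73.12 m
net slip = dip-slip / sin(rake) = 73.12 / sin(41°) = 111 m

111 m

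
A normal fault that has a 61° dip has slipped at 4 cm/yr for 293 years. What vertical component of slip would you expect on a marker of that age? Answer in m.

dip-slip = rate × time = 4 cm/yr × 293 years = 11.72 m
throw = dip-slip × sin(dip) = 11.72 × sin(61°) = 10.3 m

10.3 m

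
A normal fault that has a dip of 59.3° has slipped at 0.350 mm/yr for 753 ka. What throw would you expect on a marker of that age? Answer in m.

227 m

dip-slip = rate × time = 0.350 mm/yr × 753 ka = 263.6 m
throw = dip-slip × sin(dip) = 263.6 × sin(59.3°) = 227 m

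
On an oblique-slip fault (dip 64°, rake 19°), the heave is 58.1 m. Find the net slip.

dip-slip = heave / cos(dip) = 58.1 / cos(64°) = 132.5 m
net slip = dip-slip / sin(rake) = 132.5 / sin(19°) = 407 m

407 m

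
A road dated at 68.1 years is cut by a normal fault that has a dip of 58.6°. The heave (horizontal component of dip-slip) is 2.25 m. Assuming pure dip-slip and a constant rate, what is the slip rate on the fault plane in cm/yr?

dip-slip = heave / cos(dip) = 2.25 m / cos(58.6°) = 4.319 m
rate = 4.319 m / 68.1 years = 0.0634 m/yr = 6.34 cm/yr

6.34 cm/yr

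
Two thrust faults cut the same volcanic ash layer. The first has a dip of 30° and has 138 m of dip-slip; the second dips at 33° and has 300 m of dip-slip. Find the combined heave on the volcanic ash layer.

heave_A = 138 × cos(30°) = 119.5 m
heave_B = 300 × cos(33°) = 251.6 m
total = 119.5 + 251.6 = 371 m

371 m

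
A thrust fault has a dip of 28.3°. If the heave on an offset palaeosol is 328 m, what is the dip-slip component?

373 m

dip-slip = heave / cos(dip) = 328 / cos(28.3°) = 373 m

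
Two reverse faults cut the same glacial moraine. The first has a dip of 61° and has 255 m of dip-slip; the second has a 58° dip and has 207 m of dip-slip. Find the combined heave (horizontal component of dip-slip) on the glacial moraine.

233 m

heave_A = 255 × cos(61°) = 123.6 m
heave_B = 207 × cos(58°) = 109.7 m
total = 123.6 + 109.7 = 233 m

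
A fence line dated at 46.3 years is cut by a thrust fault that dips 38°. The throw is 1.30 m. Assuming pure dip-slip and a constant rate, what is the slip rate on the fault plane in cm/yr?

dip-slip = throw / sin(dip) = 1.30 m / sin(38°) = 2.112 m
rate = 2.112 m / 46.3 years = 0.0456 m/yr = 4.56 cm/yr

4.56 cm/yr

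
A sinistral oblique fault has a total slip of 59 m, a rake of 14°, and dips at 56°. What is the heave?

dip-slip = net slip × sin(rake) = 59 m × sin(14°) = 14.27 m
heave = dip-slip × cos(dip) = 14.27 × cos(56°) = 7.98 m

7.98 m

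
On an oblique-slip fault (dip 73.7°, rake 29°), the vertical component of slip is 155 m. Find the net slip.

333 m

dip-slip = throw / sin(dip) = 155 / sin(73.7°) = 161.5 m
net slip = dip-slip / sin(rake) = 161.5 / sin(29°) = 333 m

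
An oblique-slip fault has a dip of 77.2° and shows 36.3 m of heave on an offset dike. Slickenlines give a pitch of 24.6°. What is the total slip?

394 m

dip-slip = heave / cos(dip) = 36.3 / cos(77.2°) = 163.8 m
net slip = dip-slip / sin(rake) = 163.8 / sin(24.6°) = 394 m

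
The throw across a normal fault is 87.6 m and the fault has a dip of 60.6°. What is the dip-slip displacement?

101 m

dip-slip = throw / sin(dip) = 87.6 / sin(60.6°) = 101 m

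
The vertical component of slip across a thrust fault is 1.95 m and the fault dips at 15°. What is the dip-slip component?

dip-slip = throw / sin(dip) = 1.95 / sin(15°) = 7.53 m

7.53 m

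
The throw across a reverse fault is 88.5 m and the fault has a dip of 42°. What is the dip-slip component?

132 m

dip-slip = throw / sin(dip) = 88.5 / sin(42°) = 132 m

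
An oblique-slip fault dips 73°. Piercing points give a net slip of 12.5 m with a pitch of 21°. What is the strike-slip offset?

11.7 m

strike-slip = net slip × cos(rake) = 12.5 m × cos(21°) = 11.7 m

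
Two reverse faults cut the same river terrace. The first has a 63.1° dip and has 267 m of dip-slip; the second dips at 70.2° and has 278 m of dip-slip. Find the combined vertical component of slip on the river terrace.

500 m

throw_A = 267 × sin(63.1°) = 238.1 m
throw_B = 278 × sin(70.2°) = 261.6 m
total = 238.1 + 261.6 = 500 m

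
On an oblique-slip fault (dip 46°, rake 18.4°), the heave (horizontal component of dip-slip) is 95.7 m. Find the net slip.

dip-slip = heave / cos(dip) = 95.7 / cos(46°) = 137.8 m
net slip = dip-slip / sin(rake) = 137.8 / sin(18.4°) = 436 m

436 m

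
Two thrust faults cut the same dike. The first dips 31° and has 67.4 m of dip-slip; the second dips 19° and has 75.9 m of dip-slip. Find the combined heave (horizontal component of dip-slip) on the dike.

heave_A = 67.4 × cos(31°) = 57.77 m
heave_B = 75.9 × cos(19°) = 71.76 m
total = 57.77 + 71.76 = 130 m

130 m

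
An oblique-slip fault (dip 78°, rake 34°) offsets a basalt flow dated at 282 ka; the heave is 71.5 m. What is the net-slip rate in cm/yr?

0.218 cm/yr

dip-slip = heave / cos(dip) = 71.5 / cos(78°) = 343.9 m
net slip = dip-slip / sin(rake) = 343.9 / sin(34°) = 615 m
rate = 615 m / 282 ka = 0.00218 m/yr = 0.218 cm/yr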